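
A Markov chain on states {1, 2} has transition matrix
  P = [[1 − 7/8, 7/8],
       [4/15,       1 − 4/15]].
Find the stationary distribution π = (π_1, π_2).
π_1 = 32/137, π_2 = 105/137

Solve πP = π with π_1 + π_2 = 1. From πP = π: π_1 · (1 − 7/8) + π_2 · 4/15 = π_1 ⇒ π_2 · 4/15 = π_1 · 7/8 ⇒ π_2/π_1 = (7/8)/(4/15) = 105/32. Together with π_1 + π_2 = 1:
  π_1 = (4/15)/(7/8 + 4/15) = (4/15)/(137/120) = 32/137,
  π_2 = (7/8)/(7/8 + 4/15) = (7/8)/(137/120) = 105/137.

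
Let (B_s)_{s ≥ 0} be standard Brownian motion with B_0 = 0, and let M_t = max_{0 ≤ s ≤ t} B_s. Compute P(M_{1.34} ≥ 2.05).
P(M_{1.34} ≥ 2.05) = 2·P(B_{1.34} ≥ 2.05) = 2(1 − Φ(2.05/√1.34)) ≈ 0.0766

By the reflection principle for Brownian motion, P(M_t ≥ a) = 2 · P(B_t ≥ a) for a ≥ 0. Since B_t ~ N(0, t), P(B_t ≥ 2.05) = 1 − Φ(2.05/√t) = 1 − Φ(2.05/√1.34) = 1 − Φ(1.7709). So
  P(M_{1.34} ≥ 2.05) = 2(1 − Φ(1.7709)) ≈ 0.0766.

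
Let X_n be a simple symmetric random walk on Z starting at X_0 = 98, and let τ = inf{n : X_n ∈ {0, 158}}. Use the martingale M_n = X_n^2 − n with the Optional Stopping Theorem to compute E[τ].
E[τ] = 5880

M_n = X_n^2 − n is a martingale (since E[X_{n+1}^2 | F_n] = X_n^2 + 1). By OST (τ has finite mean in a bounded region), E[M_τ] = E[M_0] = X_0^2 − 0 = 98^2 = 9604. Also E[M_τ] = E[X_τ^2] − E[τ]. The walk exits at 0 or 158, with P(hit 158 first) = 98/158, so E[X_τ^2] = 158^2 · 98/158 + 0 = 15484. Thus E[τ] = E[X_τ^2] − E[M_τ] = 15484 − 9604 = 5880 = 98(158 − 98) = 5880.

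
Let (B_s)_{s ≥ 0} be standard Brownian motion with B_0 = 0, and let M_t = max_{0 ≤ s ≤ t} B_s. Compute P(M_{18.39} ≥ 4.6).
P(M_{18.39} ≥ 4.6) = 2·P(B_{18.39} ≥ 4.6) = 2(1 − Φ(4.6/√18.39)) ≈ 0.2834

By the reflection principle for Brownian motion, P(M_t ≥ a) = 2 · P(B_t ≥ a) for a ≥ 0. Since B_t ~ N(0, t), P(B_t ≥ 4.6) = 1 − Φ(4.6/√t) = 1 − Φ(4.6/√18.39) = 1 − Φ(1.0727). So
  P(M_{18.39} ≥ 4.6) = 2(1 − Φ(1.0727)) ≈ 0.2834.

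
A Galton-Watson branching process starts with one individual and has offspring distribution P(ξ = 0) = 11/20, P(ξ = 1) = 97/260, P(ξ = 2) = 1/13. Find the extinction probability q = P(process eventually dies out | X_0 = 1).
q = 1

Mean offspring μ = 0·11/20 + 1·97/260 + 2·1/13 = 137/260 ≤ 1. For μ ≤ 1 with offspring not concentrated at 1, the Galton-Watson process goes extinct almost surely, so q = 1.
(Algebraic check: The pgf is f(s) = 11/20 + 97/260·s + 1/13·s². The extinction probability q is the smallest fixed point of f in [0, 1]. Setting s = f(s):
  1/13·s² + (97/260 − 1)·s + 11/20 = 0
  1/13·s² − (11/20 + 1/13)·s + 11/20 = 0
which factors as (s − 1)·(1/13·s − 11/20) = 0, giving roots s = 1 and s = (11/20)/(1/13) = 143/20. Since 143/20 ≥ 1, the smallest root in [0, 1] is s = 1.)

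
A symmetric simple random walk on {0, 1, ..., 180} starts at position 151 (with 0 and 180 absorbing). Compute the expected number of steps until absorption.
E[τ | X_0 = 151] = 4379

Let v_k = E[τ | X_0 = k]. Boundary: v_0 = v_180 = 0. Recurrence: v_k = 1 + (v_{k-1} + v_{k+1})/2 for 1 ≤ k ≤ 179. The particular solution to v_k − (v_{k-1} + v_{k+1})/2 = 1 is v_k = −k^2. Adding homogeneous solution A + B k and matching boundaries gives v_k = k (180 − k). Substituting k = 151: v_151 = 151 · 29 = 4379.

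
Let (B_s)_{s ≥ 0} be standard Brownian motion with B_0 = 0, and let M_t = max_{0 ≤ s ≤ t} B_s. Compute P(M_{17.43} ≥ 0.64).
P(M_{17.43} ≥ 0.64) = 2·P(B_{17.43} ≥ 0.64) = 2(1 − Φ(0.64/√17.43)) ≈ 0.8782

By the reflection principle for Brownian motion, P(M_t ≥ a) = 2 · P(B_t ≥ a) for a ≥ 0. Since B_t ~ N(0, t), P(B_t ≥ 0.64) = 1 − Φ(0.64/√t) = 1 − Φ(0.64/√17.43) = 1 − Φ(0.1533). So
  P(M_{17.43} ≥ 0.64) = 2(1 − Φ(0.1533)) ≈ 0.8782.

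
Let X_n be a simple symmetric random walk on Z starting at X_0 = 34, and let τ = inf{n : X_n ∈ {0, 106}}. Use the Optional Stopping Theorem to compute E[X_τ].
E[X_τ] = 34

X_n is a martingale and τ is a bounded-mean stopping time (indeed τ is finite a.s. with bounded expectation since the walk is in a bounded region). By the OST, E[X_τ] = E[X_0] = 34. Equivalently: E[X_τ] = 106 · P(hit 106 first) + 0 · P(hit 0 first) = 106 · (34/106) = 34.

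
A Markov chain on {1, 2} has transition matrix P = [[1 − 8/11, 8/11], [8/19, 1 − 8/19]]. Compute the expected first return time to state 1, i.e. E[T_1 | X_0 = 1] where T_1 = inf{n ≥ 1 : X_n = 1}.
E[T_1 | X_0 = 1] = 1/π_1 = 30/11

For an irreducible recurrent Markov chain with stationary distribution π, E[T_i | X_0 = i] = 1/π_i (Kac's formula). Here π_1 = (8/19)/(8/11 + 8/19) = (8/19)/(240/209) = 11/30, so E[T_1 | X_0 = 1] = 1/π_1 = (8/11 + 8/19)/(8/19) = (240/209)/(8/19) = 30/11.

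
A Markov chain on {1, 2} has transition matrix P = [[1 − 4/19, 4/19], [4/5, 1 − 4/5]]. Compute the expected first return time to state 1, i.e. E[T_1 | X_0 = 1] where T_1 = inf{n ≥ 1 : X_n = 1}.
E[T_1 | X_0 = 1] = 1/π_1 = 24/19

For an irreducible recurrent Markov chain with stationary distribution π, E[T_i | X_0 = i] = 1/π_i (Kac's formula). Here π_1 = (4/5)/(4/19 + 4/5) = (4/5)/(96/95) = 19/24, so E[T_1 | X_0 = 1] = 1/π_1 = (4/19 + 4/5)/(4/5) = (96/95)/(4/5) = 24/19.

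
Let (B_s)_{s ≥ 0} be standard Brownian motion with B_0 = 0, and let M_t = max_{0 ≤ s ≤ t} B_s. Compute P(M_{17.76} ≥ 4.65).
P(M_{17.76} ≥ 4.65) = 2·P(B_{17.76} ≥ 4.65) = 2(1 − Φ(4.65/√17.76)) ≈ 0.2699

By the reflection principle for Brownian motion, P(M_t ≥ a) = 2 · P(B_t ≥ a) for a ≥ 0. Since B_t ~ N(0, t), P(B_t ≥ 4.65) = 1 − Φ(4.65/√t) = 1 − Φ(4.65/√17.76) = 1 − Φ(1.1034). So
  P(M_{17.76} ≥ 4.65) = 2(1 − Φ(1.1034)) ≈ 0.2699.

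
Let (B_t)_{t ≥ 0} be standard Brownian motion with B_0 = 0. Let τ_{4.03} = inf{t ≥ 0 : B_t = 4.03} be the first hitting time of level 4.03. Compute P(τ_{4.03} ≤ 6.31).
P(τ_{4.03} ≤ 6.31) = 2(1 − Φ(4.03/√6.31)) = 2(1 − Φ(1.6043)) ≈ 0.1086

By the reflection principle for standard BM, P(τ_b ≤ t) = 2 · P(B_t ≥ b). Since B_t ~ N(0, t), P(B_t ≥ 4.03) = 1 − Φ(4.03/√t) = 1 − Φ(4.03/√6.31) = 1 − Φ(1.6043) ≈ 0.05432. Doubling: P(τ_{4.03} ≤ 6.31) ≈ 2 · 0.05432 = 0.10864 ≈ 0.1086.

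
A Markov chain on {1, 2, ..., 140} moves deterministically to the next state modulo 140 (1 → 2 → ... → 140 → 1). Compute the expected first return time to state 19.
E[T_19 | X_0 = 19] = 140

The chain cycles deterministically, so starting at state 19 it returns in exactly 140 steps. Equivalently, the stationary distribution is uniform π_j = 1/140 for every state j, so by Kac's formula E[T_19] = 1/π_19 = 140.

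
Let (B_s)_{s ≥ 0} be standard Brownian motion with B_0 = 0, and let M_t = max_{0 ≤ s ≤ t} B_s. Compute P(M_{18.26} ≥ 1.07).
P(M_{18.26} ≥ 1.07) = 2·P(B_{18.26} ≥ 1.07) = 2(1 − Φ(1.07/√18.26)) ≈ 0.8023

By the reflection principle for Brownian motion, P(M_t ≥ a) = 2 · P(B_t ≥ a) for a ≥ 0. Since B_t ~ N(0, t), P(B_t ≥ 1.07) = 1 − Φ(1.07/√t) = 1 − Φ(1.07/√18.26) = 1 − Φ(0.2504). So
  P(M_{18.26} ≥ 1.07) = 2(1 − Φ(0.2504)) ≈ 0.8023.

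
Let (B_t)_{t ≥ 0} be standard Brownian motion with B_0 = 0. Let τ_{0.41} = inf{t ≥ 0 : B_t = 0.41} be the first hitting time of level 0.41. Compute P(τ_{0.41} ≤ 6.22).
P(τ_{0.41} ≤ 6.22) = 2(1 − Φ(0.41/√6.22)) = 2(1 − Φ(0.1644)) ≈ 0.8694

By the reflection principle for standard BM, P(τ_b ≤ t) = 2 · P(B_t ≥ b). Since B_t ~ N(0, t), P(B_t ≥ 0.41) = 1 − Φ(0.41/√t) = 1 − Φ(0.41/√6.22) = 1 − Φ(0.1644) ≈ 0.43471. Doubling: P(τ_{0.41} ≤ 6.22) ≈ 2 · 0.43471 = 0.86942 ≈ 0.8694.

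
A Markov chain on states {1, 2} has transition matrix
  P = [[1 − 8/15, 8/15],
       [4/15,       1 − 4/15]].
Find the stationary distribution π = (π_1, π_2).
π_1 = 1/3, π_2 = 2/3

Solve πP = π with π_1 + π_2 = 1. From πP = π: π_1 · (1 − 8/15) + π_2 · 4/15 = π_1 ⇒ π_2 · 4/15 = π_1 · 8/15 ⇒ π_2/π_1 = (8/15)/(4/15) = 2. Together with π_1 + π_2 = 1:
  π_1 = (4/15)/(8/15 + 4/15) = (4/15)/(4/5) = 1/3,
  π_2 = (8/15)/(8/15 + 4/15) = (8/15)/(4/5) = 2/3.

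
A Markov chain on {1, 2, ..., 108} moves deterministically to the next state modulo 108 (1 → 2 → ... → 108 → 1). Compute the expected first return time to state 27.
E[T_27 | X_0 = 27] = 108

The chain cycles deterministically, so starting at state 27 it returns in exactly 108 steps. Equivalently, the stationary distribution is uniform π_j = 1/108 for every state j, so by Kac's formula E[T_27] = 1/π_27 = 108.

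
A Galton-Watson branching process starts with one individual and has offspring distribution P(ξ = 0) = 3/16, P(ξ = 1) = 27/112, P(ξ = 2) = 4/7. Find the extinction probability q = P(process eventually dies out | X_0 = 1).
q = 21/64

The pgf is f(s) = 3/16 + 27/112·s + 4/7·s². The extinction probability q is the smallest fixed point of f in [0, 1]. Setting s = f(s):
  4/7·s² + (27/112 − 1)·s + 3/16 = 0
  4/7·s² − (3/16 + 4/7)·s + 3/16 = 0
which factors as (s − 1)·(4/7·s − 3/16) = 0, giving roots s = 1 and s = (3/16)/(4/7) = 21/64.
Mean offspring μ = 27/112 + 2·4/7 = 155/112 > 1 (supercritical), so q < 1. The extinction probability is the smaller root: q = (3/16)/(4/7) = 21/64.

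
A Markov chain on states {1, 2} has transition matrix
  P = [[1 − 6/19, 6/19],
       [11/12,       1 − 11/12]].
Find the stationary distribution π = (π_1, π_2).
π_1 = 209/281, π_2 = 72/281

Solve πP = π with π_1 + π_2 = 1. From πP = π: π_1 · (1 − 6/19) + π_2 · 11/12 = π_1 ⇒ π_2 · 11/12 = π_1 · 6/19 ⇒ π_2/π_1 = (6/19)/(11/12) = 72/209. Together with π_1 + π_2 = 1:
  π_1 = (11/12)/(6/19 + 11/12) = (11/12)/(281/228) = 209/281,
  π_2 = (6/19)/(6/19 + 11/12) = (6/19)/(281/228) = 72/281.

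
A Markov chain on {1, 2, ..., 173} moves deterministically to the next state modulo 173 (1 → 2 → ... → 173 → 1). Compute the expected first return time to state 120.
E[T_120 | X_0 = 120] = 173

The chain cycles deterministically, so starting at state 120 it returns in exactly 173 steps. Equivalently, the stationary distribution is uniform π_j = 1/173 for every state j, so by Kac's formula E[T_120] = 1/π_120 = 173.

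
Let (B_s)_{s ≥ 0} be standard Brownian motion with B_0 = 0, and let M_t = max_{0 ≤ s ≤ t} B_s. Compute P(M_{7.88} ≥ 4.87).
P(M_{7.88} ≥ 4.87) = 2·P(B_{7.88} ≥ 4.87) = 2(1 − Φ(4.87/√7.88)) ≈ 0.0828

By the reflection principle for Brownian motion, P(M_t ≥ a) = 2 · P(B_t ≥ a) for a ≥ 0. Since B_t ~ N(0, t), P(B_t ≥ 4.87) = 1 − Φ(4.87/√t) = 1 − Φ(4.87/√7.88) = 1 − Φ(1.7349). So
  P(M_{7.88} ≥ 4.87) = 2(1 − Φ(1.7349)) ≈ 0.0828.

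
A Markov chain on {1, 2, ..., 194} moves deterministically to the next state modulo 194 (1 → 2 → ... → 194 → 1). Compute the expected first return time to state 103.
E[T_103 | X_0 = 103] = 194

The chain cycles deterministically, so starting at state 103 it returns in exactly 194 steps. Equivalently, the stationary distribution is uniform π_j = 1/194 for every state j, so by Kac's formula E[T_103] = 1/π_103 = 194.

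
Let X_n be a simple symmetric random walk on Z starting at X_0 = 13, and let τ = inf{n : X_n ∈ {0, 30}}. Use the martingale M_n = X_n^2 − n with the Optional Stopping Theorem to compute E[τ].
E[τ] = 221

M_n = X_n^2 − n is a martingale (since E[X_{n+1}^2 | F_n] = X_n^2 + 1). By OST (τ has finite mean in a bounded region), E[M_τ] = E[M_0] = X_0^2 − 0 = 13^2 = 169. Also E[M_τ] = E[X_τ^2] − E[τ]. The walk exits at 0 or 30, with P(hit 30 first) = 13/30, so E[X_τ^2] = 30^2 · 13/30 + 0 = 390. Thus E[τ] = E[X_τ^2] − E[M_τ] = 390 − 169 = 221 = 13(30 − 13) = 221.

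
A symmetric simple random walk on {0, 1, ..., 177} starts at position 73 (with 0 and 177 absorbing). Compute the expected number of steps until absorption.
E[τ | X_0 = 73] = 7592

Let v_k = E[τ | X_0 = k]. Boundary: v_0 = v_177 = 0. Recurrence: v_k = 1 + (v_{k-1} + v_{k+1})/2 for 1 ≤ k ≤ 176. The particular solution to v_k − (v_{k-1} + v_{k+1})/2 = 1 is v_k = −k^2. Adding homogeneous solution A + B k and matching boundaries gives v_k = k (177 − k). Substituting k = 73: v_73 = 73 · 104 = 7592.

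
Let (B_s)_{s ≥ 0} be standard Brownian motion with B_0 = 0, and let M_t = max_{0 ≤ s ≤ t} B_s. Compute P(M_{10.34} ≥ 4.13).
P(M_{10.34} ≥ 4.13) = 2·P(B_{10.34} ≥ 4.13) = 2(1 − Φ(4.13/√10.34)) ≈ 0.1990

By the reflection principle for Brownian motion, P(M_t ≥ a) = 2 · P(B_t ≥ a) for a ≥ 0. Since B_t ~ N(0, t), P(B_t ≥ 4.13) = 1 − Φ(4.13/√t) = 1 − Φ(4.13/√10.34) = 1 − Φ(1.2844). So
  P(M_{10.34} ≥ 4.13) = 2(1 − Φ(1.2844)) ≈ 0.1990.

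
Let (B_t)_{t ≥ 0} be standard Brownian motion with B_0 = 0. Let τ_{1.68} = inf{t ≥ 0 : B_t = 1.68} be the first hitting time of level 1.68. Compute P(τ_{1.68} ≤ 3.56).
P(τ_{1.68} ≤ 3.56) = 2(1 − Φ(1.68/√3.56)) = 2(1 − Φ(0.8904)) ≈ 0.3733

By the reflection principle for standard BM, P(τ_b ≤ t) = 2 · P(B_t ≥ b). Since B_t ~ N(0, t), P(B_t ≥ 1.68) = 1 − Φ(1.68/√t) = 1 − Φ(1.68/√3.56) = 1 − Φ(0.8904) ≈ 0.18663. Doubling: P(τ_{1.68} ≤ 3.56) ≈ 2 · 0.18663 = 0.37326 ≈ 0.3733.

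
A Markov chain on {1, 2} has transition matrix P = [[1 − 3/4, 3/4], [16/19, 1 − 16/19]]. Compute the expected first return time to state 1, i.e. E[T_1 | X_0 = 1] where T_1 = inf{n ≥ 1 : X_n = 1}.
E[T_1 | X_0 = 1] = 1/π_1 = 121/64

For an irreducible recurrent Markov chain with stationary distribution π, E[T_i | X_0 = i] = 1/π_i (Kac's formula). Here π_1 = (16/19)/(3/4 + 16/19) = (16/19)/(121/76) = 64/121, so E[T_1 | X_0 = 1] = 1/π_1 = (3/4 + 16/19)/(16/19) = (121/76)/(16/19) = 121/64.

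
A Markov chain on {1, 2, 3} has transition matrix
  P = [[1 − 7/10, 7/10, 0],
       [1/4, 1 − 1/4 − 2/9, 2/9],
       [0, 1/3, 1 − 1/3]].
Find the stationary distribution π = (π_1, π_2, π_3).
π = (3/17, 42/85, 28/85)

This is a birth-death chain on three states, which satisfies detailed balance: π_1 · P_{12} = π_2 · P_{21} and π_2 · P_{23} = π_3 · P_{32}.
From π_1 · 7/10 = π_2 · 1/4: π_2/π_1 = (7/10)/(1/4) = 14/5.
From π_2 · 2/9 = π_3 · 1/3: π_3/π_2 = (2/9)/(1/3) = 2/3.
Take π_1 proportional to 1; then unnormalized π = (1, 14/5, 28/15). Normalize by dividing by the sum 17/3:
  π = (3/17, 42/85, 28/85).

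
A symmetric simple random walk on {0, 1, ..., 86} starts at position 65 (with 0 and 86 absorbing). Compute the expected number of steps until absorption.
E[τ | X_0 = 65] = 1365

Let v_k = E[τ | X_0 = k]. Boundary: v_0 = v_86 = 0. Recurrence: v_k = 1 + (v_{k-1} + v_{k+1})/2 for 1 ≤ k ≤ 85. The particular solution to v_k − (v_{k-1} + v_{k+1})/2 = 1 is v_k = −k^2. Adding homogeneous solution A + B k and matching boundaries gives v_k = k (86 − k). Substituting k = 65: v_65 = 65 · 21 = 1365.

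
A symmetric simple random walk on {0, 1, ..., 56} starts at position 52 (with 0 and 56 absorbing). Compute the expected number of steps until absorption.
E[τ | X_0 = 52] = 208

Let v_k = E[τ | X_0 = k]. Boundary: v_0 = v_56 = 0. Recurrence: v_k = 1 + (v_{k-1} + v_{k+1})/2 for 1 ≤ k ≤ 55. The particular solution to v_k − (v_{k-1} + v_{k+1})/2 = 1 is v_k = −k^2. Adding homogeneous solution A + B k and matching boundaries gives v_k = k (56 − k). Substituting k = 52: v_52 = 52 · 4 = 208.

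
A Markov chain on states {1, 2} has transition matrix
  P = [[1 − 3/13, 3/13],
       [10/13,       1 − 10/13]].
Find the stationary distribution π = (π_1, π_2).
π_1 = 10/13, π_2 = 3/13

Solve πP = π with π_1 + π_2 = 1. From πP = π: π_1 · (1 − 3/13) + π_2 · 10/13 = π_1 ⇒ π_2 · 10/13 = π_1 · 3/13 ⇒ π_2/π_1 = (3/13)/(10/13) = 3/10. Together with π_1 + π_2 = 1:
  π_1 = (10/13)/(3/13 + 10/13) = (10/13)/(1) = 10/13,
  π_2 = (3/13)/(3/13 + 10/13) = (3/13)/(1) = 3/13.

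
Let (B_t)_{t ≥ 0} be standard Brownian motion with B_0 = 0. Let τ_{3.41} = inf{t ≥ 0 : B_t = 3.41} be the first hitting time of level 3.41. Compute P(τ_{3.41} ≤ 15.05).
P(τ_{3.41} ≤ 15.05) = 2(1 − Φ(3.41/√15.05)) = 2(1 − Φ(0.8790)) ≈ 0.3794

By the reflection principle for standard BM, P(τ_b ≤ t) = 2 · P(B_t ≥ b). Since B_t ~ N(0, t), P(B_t ≥ 3.41) = 1 − Φ(3.41/√t) = 1 − Φ(3.41/√15.05) = 1 − Φ(0.8790) ≈ 0.18970. Doubling: P(τ_{3.41} ≤ 15.05) ≈ 2 · 0.18970 = 0.37940 ≈ 0.3794.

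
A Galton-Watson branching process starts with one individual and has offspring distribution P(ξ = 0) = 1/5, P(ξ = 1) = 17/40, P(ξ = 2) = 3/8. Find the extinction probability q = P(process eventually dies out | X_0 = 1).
q = 8/15

The pgf is f(s) = 1/5 + 17/40·s + 3/8·s². The extinction probability q is the smallest fixed point of f in [0, 1]. Setting s = f(s):
  3/8·s² + (17/40 − 1)·s + 1/5 = 0
  3/8·s² − (1/5 + 3/8)·s + 1/5 = 0
which factors as (s − 1)·(3/8·s − 1/5) = 0, giving roots s = 1 and s = (1/5)/(3/8) = 8/15.
Mean offspring μ = 17/40 + 2·3/8 = 47/40 > 1 (supercritical), so q < 1. The extinction probability is the smaller root: q = (1/5)/(3/8) = 8/15.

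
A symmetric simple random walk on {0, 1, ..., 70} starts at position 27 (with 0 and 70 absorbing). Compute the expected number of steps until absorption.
E[τ | X_0 = 27] = 1161

Let v_k = E[τ | X_0 = k]. Boundary: v_0 = v_70 = 0. Recurrence: v_k = 1 + (v_{k-1} + v_{k+1})/2 for 1 ≤ k ≤ 69. The particular solution to v_k − (v_{k-1} + v_{k+1})/2 = 1 is v_k = −k^2. Adding homogeneous solution A + B k and matching boundaries gives v_k = k (70 − k). Substituting k = 27: v_27 = 27 · 43 = 1161.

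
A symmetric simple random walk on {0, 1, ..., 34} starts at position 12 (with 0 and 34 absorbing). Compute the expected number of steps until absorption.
E[τ | X_0 = 12] = 264

Let v_k = E[τ | X_0 = k]. Boundary: v_0 = v_34 = 0. Recurrence: v_k = 1 + (v_{k-1} + v_{k+1})/2 for 1 ≤ k ≤ 33. The particular solution to v_k − (v_{k-1} + v_{k+1})/2 = 1 is v_k = −k^2. Adding homogeneous solution A + B k and matching boundaries gives v_k = k (34 − k). Substituting k = 12: v_12 = 12 · 22 = 264.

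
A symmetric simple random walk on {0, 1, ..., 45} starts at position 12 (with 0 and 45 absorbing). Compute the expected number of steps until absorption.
E[τ | X_0 = 12] = 396

Let v_k = E[τ | X_0 = k]. Boundary: v_0 = v_45 = 0. Recurrence: v_k = 1 + (v_{k-1} + v_{k+1})/2 for 1 ≤ k ≤ 44. The particular solution to v_k − (v_{k-1} + v_{k+1})/2 = 1 is v_k = −k^2. Adding homogeneous solution A + B k and matching boundaries gives v_k = k (45 − k). Substituting k = 12: v_12 = 12 · 33 = 396.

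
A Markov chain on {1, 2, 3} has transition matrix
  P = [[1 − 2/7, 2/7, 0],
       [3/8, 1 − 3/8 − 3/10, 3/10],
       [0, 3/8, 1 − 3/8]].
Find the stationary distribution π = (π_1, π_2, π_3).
π = (35/83, 80/249, 64/249)

This is a birth-death chain on three states, which satisfies detailed balance: π_1 · P_{12} = π_2 · P_{21} and π_2 · P_{23} = π_3 · P_{32}.
From π_1 · 2/7 = π_2 · 3/8: π_2/π_1 = (2/7)/(3/8) = 16/21.
From π_2 · 3/10 = π_3 · 3/8: π_3/π_2 = (3/10)/(3/8) = 4/5.
Take π_1 proportional to 1; then unnormalized π = (1, 16/21, 64/105). Normalize by dividing by the sum 83/35:
  π = (35/83, 80/249, 64/249).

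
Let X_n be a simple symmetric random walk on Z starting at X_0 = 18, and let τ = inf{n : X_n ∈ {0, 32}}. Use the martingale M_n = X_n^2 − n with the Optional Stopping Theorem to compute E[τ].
E[τ] = 252

M_n = X_n^2 − n is a martingale (since E[X_{n+1}^2 | F_n] = X_n^2 + 1). By OST (τ has finite mean in a bounded region), E[M_τ] = E[M_0] = X_0^2 − 0 = 18^2 = 324. Also E[M_τ] = E[X_τ^2] − E[τ]. The walk exits at 0 or 32, with P(hit 32 first) = 18/32, so E[X_τ^2] = 32^2 · 18/32 + 0 = 576. Thus E[τ] = E[X_τ^2] − E[M_τ] = 576 − 324 = 252 = 18(32 − 18) = 252.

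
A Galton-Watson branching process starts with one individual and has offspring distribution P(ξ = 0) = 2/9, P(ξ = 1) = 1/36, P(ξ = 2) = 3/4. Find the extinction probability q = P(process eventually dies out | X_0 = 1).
q = 8/27

The pgf is f(s) = 2/9 + 1/36·s + 3/4·s². The extinction probability q is the smallest fixed point of f in [0, 1]. Setting s = f(s):
  3/4·s² + (1/36 − 1)·s + 2/9 = 0
  3/4·s² − (2/9 + 3/4)·s + 2/9 = 0
which factors as (s − 1)·(3/4·s − 2/9) = 0, giving roots s = 1 and s = (2/9)/(3/4) = 8/27.
Mean offspring μ = 1/36 + 2·3/4 = 55/36 > 1 (supercritical), so q < 1. The extinction probability is the smaller root: q = (2/9)/(3/4) = 8/27.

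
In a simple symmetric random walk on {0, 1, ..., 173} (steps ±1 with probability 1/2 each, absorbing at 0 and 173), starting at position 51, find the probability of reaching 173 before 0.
P(hit 173 before 0) = 51/173

Let u_k = P(hit 173 before 0 | start at k). Then u_0 = 0, u_173 = 1, and u_k = u_{k-1}/2 + u_{k+1}/2 for 1 ≤ k ≤ 172. This harmonic recurrence is solved by u_k = k/173, giving u_51 = 51/173.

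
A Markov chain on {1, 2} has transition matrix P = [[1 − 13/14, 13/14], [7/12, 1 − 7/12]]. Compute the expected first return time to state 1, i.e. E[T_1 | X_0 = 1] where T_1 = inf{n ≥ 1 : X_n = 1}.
E[T_1 | X_0 = 1] = 1/π_1 = 127/49

For an irreducible recurrent Markov chain with stationary distribution π, E[T_i | X_0 = i] = 1/π_i (Kac's formula). Here π_1 = (7/12)/(13/14 + 7/12) = (7/12)/(127/84) = 49/127, so E[T_1 | X_0 = 1] = 1/π_1 = (13/14 + 7/12)/(7/12) = (127/84)/(7/12) = 127/49.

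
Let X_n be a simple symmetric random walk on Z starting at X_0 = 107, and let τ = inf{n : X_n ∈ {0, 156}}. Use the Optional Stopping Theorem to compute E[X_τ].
E[X_τ] = 107

X_n is a martingale and τ is a bounded-mean stopping time (indeed τ is finite a.s. with bounded expectation since the walk is in a bounded region). By the OST, E[X_τ] = E[X_0] = 107. Equivalently: E[X_τ] = 156 · P(hit 156 first) + 0 · P(hit 0 first) = 156 · (107/156) = 107.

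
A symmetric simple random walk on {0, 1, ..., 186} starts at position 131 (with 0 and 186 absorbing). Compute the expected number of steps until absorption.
E[τ | X_0 = 131] = 7205

Let v_k = E[τ | X_0 = k]. Boundary: v_0 = v_186 = 0. Recurrence: v_k = 1 + (v_{k-1} + v_{k+1})/2 for 1 ≤ k ≤ 185. The particular solution to v_k − (v_{k-1} + v_{k+1})/2 = 1 is v_k = −k^2. Adding homogeneous solution A + B k and matching boundaries gives v_k = k (186 − k). Substituting k = 131: v_131 = 131 · 55 = 7205.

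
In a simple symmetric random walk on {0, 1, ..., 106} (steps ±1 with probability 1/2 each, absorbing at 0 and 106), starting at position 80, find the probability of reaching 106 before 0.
P(hit 106 before 0) = 80/106 = 40/53

Let u_k = P(hit 106 before 0 | start at k). Then u_0 = 0, u_106 = 1, and u_k = u_{k-1}/2 + u_{k+1}/2 for 1 ≤ k ≤ 105. This harmonic recurrence is solved by u_k = k/106, giving u_80 = 80/106 = 40/53.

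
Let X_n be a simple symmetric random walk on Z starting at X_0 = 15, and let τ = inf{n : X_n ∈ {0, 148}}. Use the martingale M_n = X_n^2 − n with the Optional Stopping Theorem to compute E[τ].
E[τ] = 1995

M_n = X_n^2 − n is a martingale (since E[X_{n+1}^2 | F_n] = X_n^2 + 1). By OST (τ has finite mean in a bounded region), E[M_τ] = E[M_0] = X_0^2 − 0 = 15^2 = 225. Also E[M_τ] = E[X_τ^2] − E[τ]. The walk exits at 0 or 148, with P(hit 148 first) = 15/148, so E[X_τ^2] = 148^2 · 15/148 + 0 = 2220. Thus E[τ] = E[X_τ^2] − E[M_τ] = 2220 − 225 = 1995 = 15(148 − 15) = 1995.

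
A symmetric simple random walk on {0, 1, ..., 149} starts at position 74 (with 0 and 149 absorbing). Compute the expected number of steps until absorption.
E[τ | X_0 = 74] = 5550

Let v_k = E[τ | X_0 = k]. Boundary: v_0 = v_149 = 0. Recurrence: v_k = 1 + (v_{k-1} + v_{k+1})/2 for 1 ≤ k ≤ 148. The particular solution to v_k − (v_{k-1} + v_{k+1})/2 = 1 is v_k = −k^2. Adding homogeneous solution A + B k and matching boundaries gives v_k = k (149 − k). Substituting k = 74: v_74 = 74 · 75 = 5550.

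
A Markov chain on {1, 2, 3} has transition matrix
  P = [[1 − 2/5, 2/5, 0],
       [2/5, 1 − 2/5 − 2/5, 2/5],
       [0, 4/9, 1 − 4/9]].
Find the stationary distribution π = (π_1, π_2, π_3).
π = (10/29, 10/29, 9/29)

This is a birth-death chain on three states, which satisfies detailed balance: π_1 · P_{12} = π_2 · P_{21} and π_2 · P_{23} = π_3 · P_{32}.
From π_1 · 2/5 = π_2 · 2/5: π_2/π_1 = (2/5)/(2/5) = 1.
From π_2 · 2/5 = π_3 · 4/9: π_3/π_2 = (2/5)/(4/9) = 9/10.
Take π_1 proportional to 1; then unnormalized π = (1, 1, 9/10). Normalize by dividing by the sum 29/10:
  π = (10/29, 10/29, 9/29).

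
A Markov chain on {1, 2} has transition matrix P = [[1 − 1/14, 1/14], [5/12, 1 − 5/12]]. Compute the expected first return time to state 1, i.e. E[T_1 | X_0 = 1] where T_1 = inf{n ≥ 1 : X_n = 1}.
E[T_1 | X_0 = 1] = 1/π_1 = 41/35

For an irreducible recurrent Markov chain with stationary distribution π, E[T_i | X_0 = i] = 1/π_i (Kac's formula). Here π_1 = (5/12)/(1/14 + 5/12) = (5/12)/(41/84) = 35/41, so E[T_1 | X_0 = 1] = 1/π_1 = (1/14 + 5/12)/(5/12) = (41/84)/(5/12) = 41/35.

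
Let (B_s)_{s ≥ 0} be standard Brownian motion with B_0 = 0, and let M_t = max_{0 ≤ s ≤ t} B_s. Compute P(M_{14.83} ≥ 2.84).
P(M_{14.83} ≥ 2.84) = 2·P(B_{14.83} ≥ 2.84) = 2(1 − Φ(2.84/√14.83)) ≈ 0.4608

By the reflection principle for Brownian motion, P(M_t ≥ a) = 2 · P(B_t ≥ a) for a ≥ 0. Since B_t ~ N(0, t), P(B_t ≥ 2.84) = 1 − Φ(2.84/√t) = 1 − Φ(2.84/√14.83) = 1 − Φ(0.7375). So
  P(M_{14.83} ≥ 2.84) = 2(1 − Φ(0.7375)) ≈ 0.4608.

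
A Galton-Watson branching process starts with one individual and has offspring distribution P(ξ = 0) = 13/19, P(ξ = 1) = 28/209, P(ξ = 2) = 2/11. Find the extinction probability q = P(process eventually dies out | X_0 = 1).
q = 1

Mean offspring μ = 0·13/19 + 1·28/209 + 2·2/11 = 104/209 ≤ 1. For μ ≤ 1 with offspring not concentrated at 1, the Galton-Watson process goes extinct almost surely, so q = 1.
(Algebraic check: The pgf is f(s) = 13/19 + 28/209·s + 2/11·s². The extinction probability q is the smallest fixed point of f in [0, 1]. Setting s = f(s):
  2/11·s² + (28/209 − 1)·s + 13/19 = 0
  2/11·s² − (13/19 + 2/11)·s + 13/19 = 0
which factors as (s − 1)·(2/11·s − 13/19) = 0, giving roots s = 1 and s = (13/19)/(2/11) = 143/38. Since 143/38 ≥ 1, the smallest root in [0, 1] is s = 1.)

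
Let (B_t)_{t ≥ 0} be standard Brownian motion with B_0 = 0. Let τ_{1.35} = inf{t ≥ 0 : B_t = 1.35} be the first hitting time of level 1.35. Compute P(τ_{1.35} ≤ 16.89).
P(τ_{1.35} ≤ 16.89) = 2(1 − Φ(1.35/√16.89)) = 2(1 − Φ(0.3285)) ≈ 0.7425

By the reflection principle for standard BM, P(τ_b ≤ t) = 2 · P(B_t ≥ b). Since B_t ~ N(0, t), P(B_t ≥ 1.35) = 1 − Φ(1.35/√t) = 1 − Φ(1.35/√16.89) = 1 − Φ(0.3285) ≈ 0.37127. Doubling: P(τ_{1.35} ≤ 16.89) ≈ 2 · 0.37127 = 0.74254 ≈ 0.7425.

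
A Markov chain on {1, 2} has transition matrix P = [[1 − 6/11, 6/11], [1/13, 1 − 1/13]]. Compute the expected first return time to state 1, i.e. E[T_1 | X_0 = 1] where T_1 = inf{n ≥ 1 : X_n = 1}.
E[T_1 | X_0 = 1] = 1/π_1 = 89/11

For an irreducible recurrent Markov chain with stationary distribution π, E[T_i | X_0 = i] = 1/π_i (Kac's formula). Here π_1 = (1/13)/(6/11 + 1/13) = (1/13)/(89/143) = 11/89, so E[T_1 | X_0 = 1] = 1/π_1 = (6/11 + 1/13)/(1/13) = (89/143)/(1/13) = 89/11.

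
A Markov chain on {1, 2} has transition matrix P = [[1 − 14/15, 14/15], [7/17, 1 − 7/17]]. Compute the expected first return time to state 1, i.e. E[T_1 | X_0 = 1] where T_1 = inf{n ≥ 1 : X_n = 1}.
E[T_1 | X_0 = 1] = 1/π_1 = 49/15

For an irreducible recurrent Markov chain with stationary distribution π, E[T_i | X_0 = i] = 1/π_i (Kac's formula). Here π_1 = (7/17)/(14/15 + 7/17) = (7/17)/(343/255) = 15/49, so E[T_1 | X_0 = 1] = 1/π_1 = (14/15 + 7/17)/(7/17) = (343/255)/(7/17) = 49/15.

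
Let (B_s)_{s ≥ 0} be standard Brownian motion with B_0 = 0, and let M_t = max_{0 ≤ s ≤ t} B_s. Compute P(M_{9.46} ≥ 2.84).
P(M_{9.46} ≥ 2.84) = 2·P(B_{9.46} ≥ 2.84) = 2(1 − Φ(2.84/√9.46)) ≈ 0.3558

By the reflection principle for Brownian motion, P(M_t ≥ a) = 2 · P(B_t ≥ a) for a ≥ 0. Since B_t ~ N(0, t), P(B_t ≥ 2.84) = 1 − Φ(2.84/√t) = 1 − Φ(2.84/√9.46) = 1 − Φ(0.9234). So
  P(M_{9.46} ≥ 2.84) = 2(1 − Φ(0.9234)) ≈ 0.3558.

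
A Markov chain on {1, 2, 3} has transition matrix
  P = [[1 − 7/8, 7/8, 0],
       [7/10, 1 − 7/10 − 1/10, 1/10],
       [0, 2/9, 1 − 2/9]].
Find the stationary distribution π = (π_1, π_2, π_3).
π = (16/45, 4/9, 1/5)

This is a birth-death chain on three states, which satisfies detailed balance: π_1 · P_{12} = π_2 · P_{21} and π_2 · P_{23} = π_3 · P_{32}.
From π_1 · 7/8 = π_2 · 7/10: π_2/π_1 = (7/8)/(7/10) = 5/4.
From π_2 · 1/10 = π_3 · 2/9: π_3/π_2 = (1/10)/(2/9) = 9/20.
Take π_1 proportional to 1; then unnormalized π = (1, 5/4, 9/16). Normalize by dividing by the sum 45/16:
  π = (16/45, 4/9, 1/5).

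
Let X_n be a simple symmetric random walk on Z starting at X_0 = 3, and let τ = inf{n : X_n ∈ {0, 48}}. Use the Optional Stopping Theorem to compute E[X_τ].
E[X_τ] = 3

X_n is a martingale and τ is a bounded-mean stopping time (indeed τ is finite a.s. with bounded expectation since the walk is in a bounded region). By the OST, E[X_τ] = E[X_0] = 3. Equivalently: E[X_τ] = 48 · P(hit 48 first) + 0 · P(hit 0 first) = 48 · (3/48) = 3.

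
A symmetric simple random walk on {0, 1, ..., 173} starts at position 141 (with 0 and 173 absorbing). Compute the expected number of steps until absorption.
E[τ | X_0 = 141] = 4512

Let v_k = E[τ | X_0 = k]. Boundary: v_0 = v_173 = 0. Recurrence: v_k = 1 + (v_{k-1} + v_{k+1})/2 for 1 ≤ k ≤ 172. The particular solution to v_k − (v_{k-1} + v_{k+1})/2 = 1 is v_k = −k^2. Adding homogeneous solution A + B k and matching boundaries gives v_k = k (173 − k). Substituting k = 141: v_141 = 141 · 32 = 4512.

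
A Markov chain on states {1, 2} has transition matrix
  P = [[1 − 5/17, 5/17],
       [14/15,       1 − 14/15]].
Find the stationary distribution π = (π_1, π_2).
π_1 = 238/313, π_2 = 75/313

Solve πP = π with π_1 + π_2 = 1. From πP = π: π_1 · (1 − 5/17) + π_2 · 14/15 = π_1 ⇒ π_2 · 14/15 = π_1 · 5/17 ⇒ π_2/π_1 = (5/17)/(14/15) = 75/238. Together with π_1 + π_2 = 1:
  π_1 = (14/15)/(5/17 + 14/15) = (14/15)/(313/255) = 238/313,
  π_2 = (5/17)/(5/17 + 14/15) = (5/17)/(313/255) = 75/313.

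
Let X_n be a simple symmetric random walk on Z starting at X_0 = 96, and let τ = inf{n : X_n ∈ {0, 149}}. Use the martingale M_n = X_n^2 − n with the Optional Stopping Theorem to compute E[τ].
E[τ] = 5088

M_n = X_n^2 − n is a martingale (since E[X_{n+1}^2 | F_n] = X_n^2 + 1). By OST (τ has finite mean in a bounded region), E[M_τ] = E[M_0] = X_0^2 − 0 = 96^2 = 9216. Also E[M_τ] = E[X_τ^2] − E[τ]. The walk exits at 0 or 149, with P(hit 149 first) = 96/149, so E[X_τ^2] = 149^2 · 96/149 + 0 = 14304. Thus E[τ] = E[X_τ^2] − E[M_τ] = 14304 − 9216 = 5088 = 96(149 − 96) = 5088.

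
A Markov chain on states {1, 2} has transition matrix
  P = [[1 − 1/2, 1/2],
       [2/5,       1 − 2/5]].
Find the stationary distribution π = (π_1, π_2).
π_1 = 4/9, π_2 = 5/9

Solve πP = π with π_1 + π_2 = 1. From πP = π: π_1 · (1 − 1/2) + π_2 · 2/5 = π_1 ⇒ π_2 · 2/5 = π_1 · 1/2 ⇒ π_2/π_1 = (1/2)/(2/5) = 5/4. Together with π_1 + π_2 = 1:
  π_1 = (2/5)/(1/2 + 2/5) = (2/5)/(9/10) = 4/9,
  π_2 = (1/2)/(1/2 + 2/5) = (1/2)/(9/10) = 5/9.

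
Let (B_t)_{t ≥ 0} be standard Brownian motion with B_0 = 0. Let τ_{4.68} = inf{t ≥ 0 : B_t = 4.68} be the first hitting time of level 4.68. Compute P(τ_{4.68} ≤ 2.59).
P(τ_{4.68} ≤ 2.59) = 2(1 − Φ(4.68/√2.59)) = 2(1 − Φ(2.9080)) ≈ 0.0036

By the reflection principle for standard BM, P(τ_b ≤ t) = 2 · P(B_t ≥ b). Since B_t ~ N(0, t), P(B_t ≥ 4.68) = 1 − Φ(4.68/√t) = 1 − Φ(4.68/√2.59) = 1 − Φ(2.9080) ≈ 0.00182. Doubling: P(τ_{4.68} ≤ 2.59) ≈ 2 · 0.00182 = 0.00364 ≈ 0.0036.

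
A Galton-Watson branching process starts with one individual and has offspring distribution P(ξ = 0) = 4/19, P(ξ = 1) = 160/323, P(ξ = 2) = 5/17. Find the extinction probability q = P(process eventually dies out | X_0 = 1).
q = 68/95

The pgf is f(s) = 4/19 + 160/323·s + 5/17·s². The extinction probability q is the smallest fixed point of f in [0, 1]. Setting s = f(s):
  5/17·s² + (160/323 − 1)·s + 4/19 = 0
  5/17·s² − (4/19 + 5/17)·s + 4/19 = 0
which factors as (s − 1)·(5/17·s − 4/19) = 0, giving roots s = 1 and s = (4/19)/(5/17) = 68/95.
Mean offspring μ = 160/323 + 2·5/17 = 350/323 > 1 (supercritical), so q < 1. The extinction probability is the smaller root: q = (4/19)/(5/17) = 68/95.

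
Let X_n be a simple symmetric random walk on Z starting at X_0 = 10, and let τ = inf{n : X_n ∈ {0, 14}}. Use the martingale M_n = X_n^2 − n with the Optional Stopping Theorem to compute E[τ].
E[τ] = 40

M_n = X_n^2 − n is a martingale (since E[X_{n+1}^2 | F_n] = X_n^2 + 1). By OST (τ has finite mean in a bounded region), E[M_τ] = E[M_0] = X_0^2 − 0 = 10^2 = 100. Also E[M_τ] = E[X_τ^2] − E[τ]. The walk exits at 0 or 14, with P(hit 14 first) = 10/14, so E[X_τ^2] = 14^2 · 10/14 + 0 = 140. Thus E[τ] = E[X_τ^2] − E[M_τ] = 140 − 100 = 40 = 10(14 − 10) = 40.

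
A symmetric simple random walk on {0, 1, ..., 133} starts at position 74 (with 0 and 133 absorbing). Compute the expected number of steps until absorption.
E[τ | X_0 = 74] = 4366

Let v_k = E[τ | X_0 = k]. Boundary: v_0 = v_133 = 0. Recurrence: v_k = 1 + (v_{k-1} + v_{k+1})/2 for 1 ≤ k ≤ 132. The particular solution to v_k − (v_{k-1} + v_{k+1})/2 = 1 is v_k = −k^2. Adding homogeneous solution A + B k and matching boundaries gives v_k = k (133 − k). Substituting k = 74: v_74 = 74 · 59 = 4366.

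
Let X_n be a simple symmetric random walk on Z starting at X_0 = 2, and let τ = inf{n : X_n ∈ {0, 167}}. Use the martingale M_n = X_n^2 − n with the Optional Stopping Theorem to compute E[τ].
E[τ] = 330

M_n = X_n^2 − n is a martingale (since E[X_{n+1}^2 | F_n] = X_n^2 + 1). By OST (τ has finite mean in a bounded region), E[M_τ] = E[M_0] = X_0^2 − 0 = 2^2 = 4. Also E[M_τ] = E[X_τ^2] − E[τ]. The walk exits at 0 or 167, with P(hit 167 first) = 2/167, so E[X_τ^2] = 167^2 · 2/167 + 0 = 334. Thus E[τ] = E[X_τ^2] − E[M_τ] = 334 − 4 = 330 = 2(167 − 2) = 330.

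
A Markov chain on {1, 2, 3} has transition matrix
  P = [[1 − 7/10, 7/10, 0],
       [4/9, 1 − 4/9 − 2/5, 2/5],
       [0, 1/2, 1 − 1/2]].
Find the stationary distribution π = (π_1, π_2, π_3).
π = (200/767, 315/767, 252/767)

This is a birth-death chain on three states, which satisfies detailed balance: π_1 · P_{12} = π_2 · P_{21} and π_2 · P_{23} = π_3 · P_{32}.
From π_1 · 7/10 = π_2 · 4/9: π_2/π_1 = (7/10)/(4/9) = 63/40.
From π_2 · 2/5 = π_3 · 1/2: π_3/π_2 = (2/5)/(1/2) = 4/5.
Take π_1 proportional to 1; then unnormalized π = (1, 63/40, 63/50). Normalize by dividing by the sum 767/200:
  π = (200/767, 315/767, 252/767).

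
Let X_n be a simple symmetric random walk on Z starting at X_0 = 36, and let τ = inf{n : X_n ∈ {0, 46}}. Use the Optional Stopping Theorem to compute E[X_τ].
E[X_τ] = 36

X_n is a martingale and τ is a bounded-mean stopping time (indeed τ is finite a.s. with bounded expectation since the walk is in a bounded region). By the OST, E[X_τ] = E[X_0] = 36. Equivalently: E[X_τ] = 46 · P(hit 46 first) + 0 · P(hit 0 first) = 46 · (36/46) = 36.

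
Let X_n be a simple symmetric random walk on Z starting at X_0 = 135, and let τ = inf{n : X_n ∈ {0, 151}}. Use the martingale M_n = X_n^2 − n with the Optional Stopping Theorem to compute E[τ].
E[τ] = 2160

M_n = X_n^2 − n is a martingale (since E[X_{n+1}^2 | F_n] = X_n^2 + 1). By OST (τ has finite mean in a bounded region), E[M_τ] = E[M_0] = X_0^2 − 0 = 135^2 = 18225. Also E[M_τ] = E[X_τ^2] − E[τ]. The walk exits at 0 or 151, with P(hit 151 first) = 135/151, so E[X_τ^2] = 151^2 · 135/151 + 0 = 20385. Thus E[τ] = E[X_τ^2] − E[M_τ] = 20385 − 18225 = 2160 = 135(151 − 135) = 2160.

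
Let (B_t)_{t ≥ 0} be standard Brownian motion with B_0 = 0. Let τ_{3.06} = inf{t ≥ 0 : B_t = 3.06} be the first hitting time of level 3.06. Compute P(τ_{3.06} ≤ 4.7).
P(τ_{3.06} ≤ 4.7) = 2(1 − Φ(3.06/√4.7)) = 2(1 − Φ(1.4115)) ≈ 0.1581

By the reflection principle for standard BM, P(τ_b ≤ t) = 2 · P(B_t ≥ b). Since B_t ~ N(0, t), P(B_t ≥ 3.06) = 1 − Φ(3.06/√t) = 1 − Φ(3.06/√4.7) = 1 − Φ(1.4115) ≈ 0.07905. Doubling: P(τ_{3.06} ≤ 4.7) ≈ 2 · 0.07905 = 0.15810 ≈ 0.1581.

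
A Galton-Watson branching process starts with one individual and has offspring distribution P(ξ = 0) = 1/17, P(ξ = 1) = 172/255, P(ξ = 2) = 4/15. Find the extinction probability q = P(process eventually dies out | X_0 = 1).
q = 15/68

The pgf is f(s) = 1/17 + 172/255·s + 4/15·s². The extinction probability q is the smallest fixed point of f in [0, 1]. Setting s = f(s):
  4/15·s² + (172/255 − 1)·s + 1/17 = 0
  4/15·s² − (1/17 + 4/15)·s + 1/17 = 0
which factors as (s − 1)·(4/15·s − 1/17) = 0, giving roots s = 1 and s = (1/17)/(4/15) = 15/68.
Mean offspring μ = 172/255 + 2·4/15 = 308/255 > 1 (supercritical), so q < 1. The extinction probability is the smaller root: q = (1/17)/(4/15) = 15/68.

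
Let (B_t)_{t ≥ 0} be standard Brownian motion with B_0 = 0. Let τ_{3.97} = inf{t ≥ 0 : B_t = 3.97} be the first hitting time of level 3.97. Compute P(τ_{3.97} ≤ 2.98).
P(τ_{3.97} ≤ 2.98) = 2(1 − Φ(3.97/√2.98)) = 2(1 − Φ(2.2998)) ≈ 0.0215

By the reflection principle for standard BM, P(τ_b ≤ t) = 2 · P(B_t ≥ b). Since B_t ~ N(0, t), P(B_t ≥ 3.97) = 1 − Φ(3.97/√t) = 1 − Φ(3.97/√2.98) = 1 − Φ(2.2998) ≈ 0.01073. Doubling: P(τ_{3.97} ≤ 2.98) ≈ 2 · 0.01073 = 0.02146 ≈ 0.0215.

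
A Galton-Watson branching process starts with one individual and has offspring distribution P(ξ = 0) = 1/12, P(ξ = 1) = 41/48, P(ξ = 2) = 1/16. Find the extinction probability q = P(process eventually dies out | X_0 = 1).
q = 1

Mean offspring μ = 0·1/12 + 1·41/48 + 2·1/16 = 47/48 ≤ 1. For μ ≤ 1 with offspring not concentrated at 1, the Galton-Watson process goes extinct almost surely, so q = 1.
(Algebraic check: The pgf is f(s) = 1/12 + 41/48·s + 1/16·s². The extinction probability q is the smallest fixed point of f in [0, 1]. Setting s = f(s):
  1/16·s² + (41/48 − 1)·s + 1/12 = 0
  1/16·s² − (1/12 + 1/16)·s + 1/12 = 0
which factors as (s − 1)·(1/16·s − 1/12) = 0, giving roots s = 1 and s = (1/12)/(1/16) = 4/3. Since 4/3 ≥ 1, the smallest root in [0, 1] is s = 1.)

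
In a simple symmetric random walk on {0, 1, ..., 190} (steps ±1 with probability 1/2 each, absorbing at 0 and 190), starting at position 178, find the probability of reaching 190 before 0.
P(hit 190 before 0) = 178/190 = 89/95

Let u_k = P(hit 190 before 0 | start at k). Then u_0 = 0, u_190 = 1, and u_k = u_{k-1}/2 + u_{k+1}/2 for 1 ≤ k ≤ 189. This harmonic recurrence is solved by u_k = k/190, giving u_178 = 178/190 = 89/95.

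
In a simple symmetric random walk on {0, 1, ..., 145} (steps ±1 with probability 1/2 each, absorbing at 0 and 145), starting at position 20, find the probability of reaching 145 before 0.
P(hit 145 before 0) = 20/145 = 4/29

Let u_k = P(hit 145 before 0 | start at k). Then u_0 = 0, u_145 = 1, and u_k = u_{k-1}/2 + u_{k+1}/2 for 1 ≤ k ≤ 144. This harmonic recurrence is solved by u_k = k/145, giving u_20 = 20/145 = 4/29.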